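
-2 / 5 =-0.40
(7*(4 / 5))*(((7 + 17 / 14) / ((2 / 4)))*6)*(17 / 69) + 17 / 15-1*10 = 1907 / 15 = 127.13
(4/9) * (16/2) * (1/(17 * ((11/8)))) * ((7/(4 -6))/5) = -896/8415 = -0.11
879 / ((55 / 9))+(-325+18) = -8974 / 55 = -163.16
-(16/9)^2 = -3.16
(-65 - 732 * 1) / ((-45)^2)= -797 / 2025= -0.39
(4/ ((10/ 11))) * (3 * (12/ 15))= 264/ 25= 10.56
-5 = -5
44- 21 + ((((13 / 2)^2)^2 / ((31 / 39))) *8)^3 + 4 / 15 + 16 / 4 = 20730286670804232737 / 3574920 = 5798811349849.57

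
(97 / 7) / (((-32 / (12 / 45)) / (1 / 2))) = -97 / 1680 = -0.06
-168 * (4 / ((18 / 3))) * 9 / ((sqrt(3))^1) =-336 * sqrt(3) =-581.97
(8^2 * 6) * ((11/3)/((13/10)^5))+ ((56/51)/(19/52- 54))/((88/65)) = 220290978407620/580935795297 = 379.20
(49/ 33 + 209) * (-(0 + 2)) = -420.97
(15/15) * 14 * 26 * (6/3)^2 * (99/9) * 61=976976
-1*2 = -2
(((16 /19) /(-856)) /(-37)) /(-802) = -1 /30163621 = -0.00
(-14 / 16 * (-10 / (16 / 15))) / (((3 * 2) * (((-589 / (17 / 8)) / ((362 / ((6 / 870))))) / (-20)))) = 390394375 / 75392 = 5178.19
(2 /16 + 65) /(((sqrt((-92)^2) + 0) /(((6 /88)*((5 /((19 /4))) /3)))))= 2605 /153824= 0.02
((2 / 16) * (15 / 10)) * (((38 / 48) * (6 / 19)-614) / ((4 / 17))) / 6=-41735 / 512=-81.51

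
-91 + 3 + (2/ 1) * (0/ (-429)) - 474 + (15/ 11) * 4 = -6122/ 11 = -556.55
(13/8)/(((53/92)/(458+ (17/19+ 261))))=2044861/1007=2030.65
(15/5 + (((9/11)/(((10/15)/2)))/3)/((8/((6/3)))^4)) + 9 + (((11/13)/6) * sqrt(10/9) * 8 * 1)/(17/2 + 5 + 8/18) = 88 * sqrt(10)/3263 + 33801/2816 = 12.09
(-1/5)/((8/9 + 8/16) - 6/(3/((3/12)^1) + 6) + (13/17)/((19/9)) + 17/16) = -46512/576815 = -0.08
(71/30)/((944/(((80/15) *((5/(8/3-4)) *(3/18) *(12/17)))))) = -71/12036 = -0.01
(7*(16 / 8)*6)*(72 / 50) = 3024 / 25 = 120.96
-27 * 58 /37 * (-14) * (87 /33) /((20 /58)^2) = 133676109 /10175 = 13137.70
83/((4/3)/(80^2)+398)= 398400/1910401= 0.21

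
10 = 10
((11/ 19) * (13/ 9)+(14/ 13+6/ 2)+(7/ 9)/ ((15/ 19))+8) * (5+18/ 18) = 926882/ 11115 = 83.39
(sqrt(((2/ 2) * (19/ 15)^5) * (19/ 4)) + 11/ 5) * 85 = 187 + 116603 * sqrt(15)/ 1350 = 521.52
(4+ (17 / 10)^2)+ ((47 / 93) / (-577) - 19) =-64988171 / 5366100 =-12.11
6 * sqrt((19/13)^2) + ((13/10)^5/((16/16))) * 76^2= 1743190549/81250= 21454.65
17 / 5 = 3.40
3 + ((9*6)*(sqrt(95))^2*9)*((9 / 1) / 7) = 415551 / 7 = 59364.43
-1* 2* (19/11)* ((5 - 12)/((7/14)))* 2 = 96.73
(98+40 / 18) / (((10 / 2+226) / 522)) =4756 / 21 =226.48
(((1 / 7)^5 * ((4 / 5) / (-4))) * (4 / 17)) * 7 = -4 / 204085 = -0.00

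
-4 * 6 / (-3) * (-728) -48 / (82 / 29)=-239480 / 41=-5840.98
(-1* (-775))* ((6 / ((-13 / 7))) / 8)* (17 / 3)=-92225 / 52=-1773.56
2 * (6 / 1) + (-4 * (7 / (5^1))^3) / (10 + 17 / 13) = 4136 / 375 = 11.03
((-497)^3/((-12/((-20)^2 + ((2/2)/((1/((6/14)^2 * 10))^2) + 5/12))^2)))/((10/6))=9688655948258137555/9680832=1000808189653.34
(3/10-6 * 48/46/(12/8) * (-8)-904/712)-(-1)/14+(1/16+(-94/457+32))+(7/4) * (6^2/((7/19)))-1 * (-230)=243782022997/523868240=465.35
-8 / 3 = -2.67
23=23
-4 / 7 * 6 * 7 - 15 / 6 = -53 / 2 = -26.50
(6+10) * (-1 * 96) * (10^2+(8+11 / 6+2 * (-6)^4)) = -4150016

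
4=4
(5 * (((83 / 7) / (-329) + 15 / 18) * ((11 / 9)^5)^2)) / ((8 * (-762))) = -1428763034146085 / 293707638255997728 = -0.00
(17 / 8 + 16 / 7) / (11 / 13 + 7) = 3211 / 5712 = 0.56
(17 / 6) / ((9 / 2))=17 / 27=0.63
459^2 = 210681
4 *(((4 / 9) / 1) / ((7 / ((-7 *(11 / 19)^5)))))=-2576816 / 22284891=-0.12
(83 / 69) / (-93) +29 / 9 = 20594 / 6417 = 3.21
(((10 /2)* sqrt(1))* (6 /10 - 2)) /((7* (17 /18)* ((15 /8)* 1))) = -48 /85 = -0.56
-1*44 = -44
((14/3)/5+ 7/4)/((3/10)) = 161/18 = 8.94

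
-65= -65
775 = 775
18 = 18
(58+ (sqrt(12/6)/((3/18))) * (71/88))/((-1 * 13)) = -58/13 - 213 * sqrt(2)/572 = -4.99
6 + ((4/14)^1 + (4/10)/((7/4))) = 228/35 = 6.51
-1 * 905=-905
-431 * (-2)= 862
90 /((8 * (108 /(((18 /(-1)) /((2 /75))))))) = -1125 /16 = -70.31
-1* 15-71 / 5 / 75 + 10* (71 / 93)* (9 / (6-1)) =-16826 / 11625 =-1.45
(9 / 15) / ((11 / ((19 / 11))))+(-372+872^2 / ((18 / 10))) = 2298136573 / 5445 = 422063.65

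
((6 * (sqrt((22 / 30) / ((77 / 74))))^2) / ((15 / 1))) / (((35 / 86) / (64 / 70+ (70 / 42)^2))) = 14802664 / 5788125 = 2.56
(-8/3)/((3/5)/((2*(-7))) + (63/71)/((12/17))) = -79520/36207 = -2.20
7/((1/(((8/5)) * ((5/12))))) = 14/3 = 4.67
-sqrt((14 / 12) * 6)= -sqrt(7)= -2.65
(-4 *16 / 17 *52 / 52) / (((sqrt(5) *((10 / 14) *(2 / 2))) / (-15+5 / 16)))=34.62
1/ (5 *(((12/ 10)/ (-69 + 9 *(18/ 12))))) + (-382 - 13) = -1617/ 4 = -404.25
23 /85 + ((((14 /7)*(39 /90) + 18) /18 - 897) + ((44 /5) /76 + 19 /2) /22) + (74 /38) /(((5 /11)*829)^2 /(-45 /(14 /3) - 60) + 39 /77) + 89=-104155764672793511 /129186223655940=-806.25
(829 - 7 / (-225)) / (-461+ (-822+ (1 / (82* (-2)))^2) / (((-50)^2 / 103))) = -501696467200 / 299473349697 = -1.68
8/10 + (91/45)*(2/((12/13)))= 1399/270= 5.18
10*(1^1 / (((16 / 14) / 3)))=105 / 4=26.25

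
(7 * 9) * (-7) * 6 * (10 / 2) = -13230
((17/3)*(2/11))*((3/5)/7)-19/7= -1011/385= -2.63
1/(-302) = -1/302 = -0.00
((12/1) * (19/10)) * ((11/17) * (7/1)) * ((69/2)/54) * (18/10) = 100947/850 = 118.76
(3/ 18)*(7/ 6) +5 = 187/ 36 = 5.19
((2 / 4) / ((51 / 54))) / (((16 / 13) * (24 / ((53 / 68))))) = 2067 / 147968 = 0.01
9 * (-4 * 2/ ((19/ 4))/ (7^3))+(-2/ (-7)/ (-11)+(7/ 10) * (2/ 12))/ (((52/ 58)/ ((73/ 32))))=667671853/ 3578615040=0.19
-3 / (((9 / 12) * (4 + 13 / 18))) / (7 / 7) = -0.85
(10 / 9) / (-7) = -10 / 63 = -0.16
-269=-269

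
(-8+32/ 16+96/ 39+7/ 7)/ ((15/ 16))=-176/ 65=-2.71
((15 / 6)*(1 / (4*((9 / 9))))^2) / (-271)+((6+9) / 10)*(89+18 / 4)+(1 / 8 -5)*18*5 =-2588597 / 8672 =-298.50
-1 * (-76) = 76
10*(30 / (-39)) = -7.69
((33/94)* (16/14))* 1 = 132/329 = 0.40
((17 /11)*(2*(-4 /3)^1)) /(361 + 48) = -136 /13497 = -0.01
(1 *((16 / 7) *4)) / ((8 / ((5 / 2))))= 20 / 7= 2.86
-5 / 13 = -0.38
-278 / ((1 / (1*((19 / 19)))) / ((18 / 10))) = -2502 / 5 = -500.40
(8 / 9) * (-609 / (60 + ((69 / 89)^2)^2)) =-101893399384 / 11361604743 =-8.97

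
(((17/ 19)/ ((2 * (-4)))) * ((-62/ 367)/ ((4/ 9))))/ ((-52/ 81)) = -384183/ 5801536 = -0.07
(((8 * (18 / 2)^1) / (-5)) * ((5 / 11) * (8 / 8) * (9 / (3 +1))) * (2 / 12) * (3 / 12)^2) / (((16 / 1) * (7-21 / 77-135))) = 27 / 361216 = 0.00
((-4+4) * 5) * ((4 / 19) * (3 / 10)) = 0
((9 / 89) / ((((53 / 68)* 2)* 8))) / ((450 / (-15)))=-51 / 188680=-0.00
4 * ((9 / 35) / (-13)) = -36 / 455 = -0.08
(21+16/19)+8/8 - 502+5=-9009/19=-474.16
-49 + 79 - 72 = -42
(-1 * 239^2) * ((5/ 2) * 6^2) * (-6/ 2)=15422670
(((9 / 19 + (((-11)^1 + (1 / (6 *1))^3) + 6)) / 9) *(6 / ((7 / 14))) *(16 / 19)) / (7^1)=-21208 / 29241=-0.73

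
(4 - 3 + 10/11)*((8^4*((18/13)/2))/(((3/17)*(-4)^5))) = -4284/143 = -29.96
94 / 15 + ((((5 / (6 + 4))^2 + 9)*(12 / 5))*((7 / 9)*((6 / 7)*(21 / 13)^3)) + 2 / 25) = 11325482 / 164775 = 68.73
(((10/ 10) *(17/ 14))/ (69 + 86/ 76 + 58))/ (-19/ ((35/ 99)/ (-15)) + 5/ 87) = 9367/ 796854048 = 0.00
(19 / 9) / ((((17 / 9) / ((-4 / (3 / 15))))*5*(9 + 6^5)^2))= -76 / 1030305825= -0.00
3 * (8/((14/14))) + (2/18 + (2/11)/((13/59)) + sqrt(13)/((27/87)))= 36.55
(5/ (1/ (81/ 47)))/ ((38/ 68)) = 13770/ 893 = 15.42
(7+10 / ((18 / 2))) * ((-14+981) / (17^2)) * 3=70591 / 867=81.42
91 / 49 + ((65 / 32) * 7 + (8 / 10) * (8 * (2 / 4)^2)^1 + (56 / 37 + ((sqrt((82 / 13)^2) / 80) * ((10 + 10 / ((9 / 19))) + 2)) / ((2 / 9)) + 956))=531682961 / 538720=986.94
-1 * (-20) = 20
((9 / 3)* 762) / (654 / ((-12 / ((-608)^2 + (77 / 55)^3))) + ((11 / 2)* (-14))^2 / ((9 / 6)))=-1714500 / 15107163661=-0.00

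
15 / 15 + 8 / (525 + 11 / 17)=1134 / 1117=1.02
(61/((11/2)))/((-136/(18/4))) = -549/1496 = -0.37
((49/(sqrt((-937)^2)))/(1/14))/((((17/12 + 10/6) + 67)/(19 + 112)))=1078392/788017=1.37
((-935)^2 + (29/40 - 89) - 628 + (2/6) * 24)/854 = 34940669/34160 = 1022.85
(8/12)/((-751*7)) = -2/15771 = -0.00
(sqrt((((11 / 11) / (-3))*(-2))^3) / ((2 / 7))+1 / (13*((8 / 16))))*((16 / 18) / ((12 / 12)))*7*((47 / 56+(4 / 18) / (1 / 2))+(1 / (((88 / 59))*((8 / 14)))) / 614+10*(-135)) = -128549267203*sqrt(6) / 19694664-18364181029 / 14223924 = -17279.17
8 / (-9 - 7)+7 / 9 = 5 / 18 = 0.28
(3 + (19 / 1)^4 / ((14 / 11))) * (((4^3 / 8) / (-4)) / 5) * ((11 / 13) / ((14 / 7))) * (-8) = 63077212 / 455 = 138631.24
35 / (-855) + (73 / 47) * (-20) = -249989 / 8037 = -31.10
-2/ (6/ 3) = -1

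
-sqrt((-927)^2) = -927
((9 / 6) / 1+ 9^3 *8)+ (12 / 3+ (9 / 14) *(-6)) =81671 / 14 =5833.64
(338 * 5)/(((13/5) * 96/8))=325/6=54.17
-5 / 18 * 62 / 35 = -31 / 63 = -0.49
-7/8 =-0.88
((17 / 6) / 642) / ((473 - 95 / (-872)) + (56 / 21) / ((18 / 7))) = 11118 / 1194472351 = 0.00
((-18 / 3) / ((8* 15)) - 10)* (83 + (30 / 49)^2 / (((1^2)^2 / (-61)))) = -604.35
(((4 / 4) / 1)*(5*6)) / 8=15 / 4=3.75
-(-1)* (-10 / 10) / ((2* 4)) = -1 / 8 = -0.12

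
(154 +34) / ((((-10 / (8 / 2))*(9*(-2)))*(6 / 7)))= 658 / 135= 4.87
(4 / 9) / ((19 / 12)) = 16 / 57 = 0.28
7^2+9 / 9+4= 54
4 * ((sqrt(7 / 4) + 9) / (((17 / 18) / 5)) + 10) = 258.60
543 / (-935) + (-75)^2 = 5258832 / 935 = 5624.42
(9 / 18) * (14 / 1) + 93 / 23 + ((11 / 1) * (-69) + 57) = -15892 / 23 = -690.96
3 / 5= 0.60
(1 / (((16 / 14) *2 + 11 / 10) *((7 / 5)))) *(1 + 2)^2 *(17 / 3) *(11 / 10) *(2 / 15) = 374 / 237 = 1.58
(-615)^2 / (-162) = -42025 / 18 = -2334.72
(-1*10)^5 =-100000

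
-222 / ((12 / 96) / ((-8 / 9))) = 4736 / 3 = 1578.67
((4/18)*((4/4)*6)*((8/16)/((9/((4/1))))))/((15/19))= 152/405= 0.38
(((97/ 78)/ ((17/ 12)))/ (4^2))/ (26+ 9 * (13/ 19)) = 1843/ 1080248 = 0.00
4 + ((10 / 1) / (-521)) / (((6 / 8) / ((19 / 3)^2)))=41828 / 14067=2.97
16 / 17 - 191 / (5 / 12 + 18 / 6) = -38308 / 697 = -54.96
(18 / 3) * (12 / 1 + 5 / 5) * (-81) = -6318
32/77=0.42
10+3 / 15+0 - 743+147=-2929 / 5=-585.80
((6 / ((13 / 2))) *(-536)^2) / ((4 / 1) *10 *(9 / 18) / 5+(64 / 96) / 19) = 98255232 / 1495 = 65722.56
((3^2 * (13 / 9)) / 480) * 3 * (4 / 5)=13 / 200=0.06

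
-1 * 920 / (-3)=920 / 3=306.67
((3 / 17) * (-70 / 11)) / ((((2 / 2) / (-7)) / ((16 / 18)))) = 3920 / 561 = 6.99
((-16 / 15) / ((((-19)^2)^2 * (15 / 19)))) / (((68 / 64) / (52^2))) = -692224 / 26235675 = -0.03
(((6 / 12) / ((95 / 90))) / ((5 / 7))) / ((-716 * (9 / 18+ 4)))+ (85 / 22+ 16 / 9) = 9496946 / 1683495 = 5.64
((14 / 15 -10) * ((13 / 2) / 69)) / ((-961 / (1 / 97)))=884 / 96479595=0.00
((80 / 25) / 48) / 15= 1 / 225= 0.00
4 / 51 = 0.08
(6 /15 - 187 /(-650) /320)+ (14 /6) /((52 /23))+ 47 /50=1480721 /624000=2.37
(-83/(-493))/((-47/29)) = -83/799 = -0.10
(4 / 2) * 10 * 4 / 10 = 8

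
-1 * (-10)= 10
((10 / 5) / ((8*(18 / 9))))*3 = 3 / 8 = 0.38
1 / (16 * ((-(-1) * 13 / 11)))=11 / 208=0.05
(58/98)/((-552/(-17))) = 493/27048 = 0.02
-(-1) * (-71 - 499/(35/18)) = -11467/35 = -327.63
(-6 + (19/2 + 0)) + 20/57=439/114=3.85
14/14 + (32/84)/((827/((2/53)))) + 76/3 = 26.33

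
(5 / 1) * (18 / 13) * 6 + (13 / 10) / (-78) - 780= -576013 / 780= -738.48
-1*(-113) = 113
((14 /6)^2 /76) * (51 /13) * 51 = 14161 /988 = 14.33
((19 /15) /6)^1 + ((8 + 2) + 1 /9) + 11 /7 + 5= 10643 /630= 16.89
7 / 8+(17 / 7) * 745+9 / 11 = 1115563 / 616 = 1810.98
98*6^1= 588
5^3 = 125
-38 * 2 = -76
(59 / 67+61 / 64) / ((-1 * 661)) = -7863 / 2834368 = -0.00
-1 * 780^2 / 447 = -202800 / 149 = -1361.07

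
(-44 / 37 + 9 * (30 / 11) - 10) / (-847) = -5436 / 344729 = -0.02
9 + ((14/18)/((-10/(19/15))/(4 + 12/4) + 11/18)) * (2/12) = 32468/3711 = 8.75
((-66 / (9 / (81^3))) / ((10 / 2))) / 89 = -3897234 / 445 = -8757.83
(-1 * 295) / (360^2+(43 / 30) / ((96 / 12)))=-70800 / 31104043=-0.00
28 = 28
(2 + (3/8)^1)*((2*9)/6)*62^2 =54777/2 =27388.50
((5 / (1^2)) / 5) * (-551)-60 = -611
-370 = -370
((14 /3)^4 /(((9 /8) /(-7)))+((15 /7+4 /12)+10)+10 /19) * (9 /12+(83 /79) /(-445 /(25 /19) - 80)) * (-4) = 140695179759388 /16016229873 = 8784.54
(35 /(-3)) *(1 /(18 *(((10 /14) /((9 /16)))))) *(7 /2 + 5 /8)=-539 /256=-2.11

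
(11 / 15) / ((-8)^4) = 11 / 61440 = 0.00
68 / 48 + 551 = 552.42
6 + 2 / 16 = 49 / 8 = 6.12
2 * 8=16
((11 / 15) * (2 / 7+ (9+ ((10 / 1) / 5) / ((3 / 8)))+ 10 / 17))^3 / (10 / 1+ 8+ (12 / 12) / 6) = 425958781583918 / 5579350804125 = 76.35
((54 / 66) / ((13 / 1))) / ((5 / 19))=171 / 715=0.24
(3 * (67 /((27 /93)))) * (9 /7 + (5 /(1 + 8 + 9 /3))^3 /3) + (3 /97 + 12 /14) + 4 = 911.72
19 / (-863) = -19 / 863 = -0.02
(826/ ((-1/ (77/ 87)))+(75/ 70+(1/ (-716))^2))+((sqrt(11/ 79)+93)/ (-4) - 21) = -241722301787/ 312207504 - sqrt(869)/ 316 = -774.33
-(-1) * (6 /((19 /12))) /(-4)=-18 /19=-0.95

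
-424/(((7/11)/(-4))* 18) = 9328/63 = 148.06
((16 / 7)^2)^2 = 65536 / 2401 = 27.30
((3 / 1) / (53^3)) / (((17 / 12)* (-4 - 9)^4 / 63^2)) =142884 / 72285291949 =0.00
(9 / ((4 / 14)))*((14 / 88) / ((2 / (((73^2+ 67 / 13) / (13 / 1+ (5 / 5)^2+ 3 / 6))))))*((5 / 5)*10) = 3475080 / 377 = 9217.72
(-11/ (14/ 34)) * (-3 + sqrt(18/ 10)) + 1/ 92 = 44.31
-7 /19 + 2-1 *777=-14732 /19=-775.37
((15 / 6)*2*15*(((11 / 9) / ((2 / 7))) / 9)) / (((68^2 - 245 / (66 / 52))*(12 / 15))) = 105875 / 10527984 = 0.01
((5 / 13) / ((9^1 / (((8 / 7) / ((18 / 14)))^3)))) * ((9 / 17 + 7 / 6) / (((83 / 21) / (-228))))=-117806080 / 40116141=-2.94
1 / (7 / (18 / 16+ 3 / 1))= 0.59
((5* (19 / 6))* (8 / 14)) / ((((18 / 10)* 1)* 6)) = 475 / 567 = 0.84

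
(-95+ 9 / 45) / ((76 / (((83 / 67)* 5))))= -19671 / 2546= -7.73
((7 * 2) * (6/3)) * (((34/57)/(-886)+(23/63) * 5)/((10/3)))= 1935196/126255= 15.33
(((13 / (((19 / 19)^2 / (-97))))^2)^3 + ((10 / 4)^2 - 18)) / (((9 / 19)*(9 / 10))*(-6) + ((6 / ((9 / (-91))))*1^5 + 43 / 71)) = -325427102575078304996295 / 5068376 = -64207371863310517.02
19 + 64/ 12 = 73/ 3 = 24.33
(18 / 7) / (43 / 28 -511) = -8 / 1585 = -0.01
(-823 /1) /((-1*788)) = 1.04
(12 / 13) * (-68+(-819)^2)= 8048316 / 13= 619101.23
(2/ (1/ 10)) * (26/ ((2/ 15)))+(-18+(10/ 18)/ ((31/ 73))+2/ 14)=7584380/ 1953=3883.45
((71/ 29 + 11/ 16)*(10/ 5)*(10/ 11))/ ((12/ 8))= 2425/ 638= 3.80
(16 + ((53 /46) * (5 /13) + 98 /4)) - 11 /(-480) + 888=133325209 /143520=928.97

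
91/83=1.10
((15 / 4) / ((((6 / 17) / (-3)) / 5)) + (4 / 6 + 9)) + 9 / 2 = -3485 / 24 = -145.21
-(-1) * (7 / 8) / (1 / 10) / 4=35 / 16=2.19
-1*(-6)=6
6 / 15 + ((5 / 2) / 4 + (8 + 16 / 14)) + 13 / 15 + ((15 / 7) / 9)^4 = 85865209 / 7779240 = 11.04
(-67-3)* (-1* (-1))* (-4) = 280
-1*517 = -517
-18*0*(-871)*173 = 0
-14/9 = -1.56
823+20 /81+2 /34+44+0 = 1194280 /1377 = 867.31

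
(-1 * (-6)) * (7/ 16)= 21/ 8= 2.62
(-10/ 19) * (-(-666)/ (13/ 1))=-6660/ 247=-26.96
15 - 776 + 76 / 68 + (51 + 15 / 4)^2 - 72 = 589065 / 272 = 2165.68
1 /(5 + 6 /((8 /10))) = 2 /25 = 0.08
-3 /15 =-1 /5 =-0.20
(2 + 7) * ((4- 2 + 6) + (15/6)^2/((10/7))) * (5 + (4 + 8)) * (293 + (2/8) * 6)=8921583/16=557598.94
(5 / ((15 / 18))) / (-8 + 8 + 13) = 6 / 13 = 0.46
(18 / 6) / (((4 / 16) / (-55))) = -660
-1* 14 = -14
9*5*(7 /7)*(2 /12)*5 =75 /2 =37.50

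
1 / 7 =0.14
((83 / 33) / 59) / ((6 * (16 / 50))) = 2075 / 93456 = 0.02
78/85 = 0.92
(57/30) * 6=11.40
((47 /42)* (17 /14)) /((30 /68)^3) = 7850974 /496125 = 15.82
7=7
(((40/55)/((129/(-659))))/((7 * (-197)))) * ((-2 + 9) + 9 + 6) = 10544/177891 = 0.06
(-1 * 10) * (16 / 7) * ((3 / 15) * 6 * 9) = -1728 / 7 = -246.86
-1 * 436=-436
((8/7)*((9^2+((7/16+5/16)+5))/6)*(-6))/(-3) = 694/21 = 33.05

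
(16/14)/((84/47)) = 94/147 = 0.64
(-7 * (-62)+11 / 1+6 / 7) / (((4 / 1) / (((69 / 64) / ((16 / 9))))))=1938141 / 28672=67.60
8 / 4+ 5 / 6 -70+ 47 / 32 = -6307 / 96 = -65.70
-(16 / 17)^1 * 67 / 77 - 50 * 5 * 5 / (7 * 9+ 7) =-18.68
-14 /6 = -7 /3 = -2.33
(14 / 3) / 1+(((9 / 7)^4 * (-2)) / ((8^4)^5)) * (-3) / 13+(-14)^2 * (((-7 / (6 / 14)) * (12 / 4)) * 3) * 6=-9331241808948931645342161239 / 53979208384940271992832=-172867.33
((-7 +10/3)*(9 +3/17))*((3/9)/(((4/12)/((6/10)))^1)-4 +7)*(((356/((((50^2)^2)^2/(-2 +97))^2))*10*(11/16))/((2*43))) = -454850253/22308349609375000000000000000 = -0.00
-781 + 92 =-689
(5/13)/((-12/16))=-20/39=-0.51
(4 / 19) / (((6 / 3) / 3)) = 6 / 19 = 0.32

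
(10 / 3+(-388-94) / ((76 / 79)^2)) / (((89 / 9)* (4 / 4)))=-13450089 / 257032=-52.33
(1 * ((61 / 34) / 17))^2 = 3721 / 334084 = 0.01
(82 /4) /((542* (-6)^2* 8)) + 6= 1873193 /312192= 6.00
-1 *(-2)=2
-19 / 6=-3.17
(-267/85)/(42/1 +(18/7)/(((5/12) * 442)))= -8099/108326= -0.07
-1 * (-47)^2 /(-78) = 2209 /78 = 28.32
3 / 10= 0.30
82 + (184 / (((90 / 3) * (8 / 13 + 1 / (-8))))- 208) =-86822 / 765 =-113.49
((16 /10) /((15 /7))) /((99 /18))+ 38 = 31462 /825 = 38.14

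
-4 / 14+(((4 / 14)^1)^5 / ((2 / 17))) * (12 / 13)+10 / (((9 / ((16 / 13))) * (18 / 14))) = 14031718 / 17697771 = 0.79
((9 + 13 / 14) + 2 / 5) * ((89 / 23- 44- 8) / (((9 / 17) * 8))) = -1511793 / 12880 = -117.38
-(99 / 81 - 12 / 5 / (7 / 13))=1019 / 315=3.23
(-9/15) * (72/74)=-108/185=-0.58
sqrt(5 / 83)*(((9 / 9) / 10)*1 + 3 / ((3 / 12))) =121*sqrt(415) / 830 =2.97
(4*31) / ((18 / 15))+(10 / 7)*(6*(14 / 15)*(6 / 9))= 326 / 3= 108.67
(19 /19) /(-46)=-1 /46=-0.02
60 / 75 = 4 / 5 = 0.80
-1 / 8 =-0.12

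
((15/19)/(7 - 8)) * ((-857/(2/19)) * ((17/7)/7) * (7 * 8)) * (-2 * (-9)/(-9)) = -1748280/7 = -249754.29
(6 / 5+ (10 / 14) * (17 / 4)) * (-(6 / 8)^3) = -16011 / 8960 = -1.79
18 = 18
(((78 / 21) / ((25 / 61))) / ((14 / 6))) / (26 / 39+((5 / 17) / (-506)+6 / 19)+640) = 2332914012 / 384995924075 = 0.01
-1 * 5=-5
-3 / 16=-0.19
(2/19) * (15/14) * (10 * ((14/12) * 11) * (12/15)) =220/19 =11.58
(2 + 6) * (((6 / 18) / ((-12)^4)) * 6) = 1 / 1296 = 0.00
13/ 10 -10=-87/ 10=-8.70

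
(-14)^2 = 196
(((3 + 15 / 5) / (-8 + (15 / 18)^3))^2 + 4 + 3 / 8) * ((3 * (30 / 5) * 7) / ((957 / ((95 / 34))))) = 1733022015 / 936806024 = 1.85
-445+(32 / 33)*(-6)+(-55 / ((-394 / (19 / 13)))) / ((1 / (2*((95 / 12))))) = -151307963 / 338052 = -447.59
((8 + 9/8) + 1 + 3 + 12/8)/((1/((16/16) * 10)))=585/4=146.25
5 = 5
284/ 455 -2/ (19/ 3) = 2666/ 8645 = 0.31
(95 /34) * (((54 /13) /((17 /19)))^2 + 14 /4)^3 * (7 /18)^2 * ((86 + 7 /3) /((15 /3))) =3615969096687905795811085 /30802701771003075264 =117391.30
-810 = -810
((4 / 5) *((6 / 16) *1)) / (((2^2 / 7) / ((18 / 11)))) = 189 / 220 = 0.86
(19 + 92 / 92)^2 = 400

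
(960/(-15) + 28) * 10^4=-360000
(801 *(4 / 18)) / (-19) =-178 / 19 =-9.37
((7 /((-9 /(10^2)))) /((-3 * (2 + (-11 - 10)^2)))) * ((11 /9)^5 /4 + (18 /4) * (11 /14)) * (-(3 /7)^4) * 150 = -8716510000 /6978561723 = -1.25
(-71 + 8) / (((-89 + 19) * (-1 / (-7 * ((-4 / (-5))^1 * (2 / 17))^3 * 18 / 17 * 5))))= 290304 / 10440125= 0.03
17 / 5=3.40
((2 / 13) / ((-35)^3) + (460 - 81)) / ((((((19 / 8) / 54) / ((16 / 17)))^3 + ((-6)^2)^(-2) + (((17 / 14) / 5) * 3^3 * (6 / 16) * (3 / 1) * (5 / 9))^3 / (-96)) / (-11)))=767344818318301200384 / 131808045197118875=5821.68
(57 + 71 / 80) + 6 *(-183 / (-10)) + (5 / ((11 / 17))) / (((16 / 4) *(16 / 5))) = 118477 / 704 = 168.29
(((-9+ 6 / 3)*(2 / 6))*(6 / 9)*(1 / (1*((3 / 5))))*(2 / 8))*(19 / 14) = -95 / 108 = -0.88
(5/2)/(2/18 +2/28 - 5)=-0.52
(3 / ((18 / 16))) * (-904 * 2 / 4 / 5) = -3616 / 15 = -241.07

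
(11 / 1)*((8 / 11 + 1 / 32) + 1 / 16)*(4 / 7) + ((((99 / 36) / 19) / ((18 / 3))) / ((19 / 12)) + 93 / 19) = 203589 / 20216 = 10.07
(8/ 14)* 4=16/ 7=2.29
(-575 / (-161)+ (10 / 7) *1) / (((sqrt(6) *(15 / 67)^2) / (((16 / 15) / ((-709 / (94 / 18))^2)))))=79329608 *sqrt(6) / 82452251025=0.00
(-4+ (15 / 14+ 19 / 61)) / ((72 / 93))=-23095 / 6832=-3.38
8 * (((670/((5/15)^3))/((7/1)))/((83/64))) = 9262080/581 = 15941.62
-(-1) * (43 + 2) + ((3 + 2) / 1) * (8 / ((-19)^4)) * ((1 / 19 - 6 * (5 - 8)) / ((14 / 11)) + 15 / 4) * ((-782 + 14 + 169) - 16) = 103042005 / 2476099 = 41.61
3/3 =1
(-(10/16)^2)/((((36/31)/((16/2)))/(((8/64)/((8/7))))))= -5425/18432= -0.29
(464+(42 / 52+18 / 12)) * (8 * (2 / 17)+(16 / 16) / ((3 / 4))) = 703192 / 663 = 1060.62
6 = 6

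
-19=-19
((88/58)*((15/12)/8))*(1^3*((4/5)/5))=11/290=0.04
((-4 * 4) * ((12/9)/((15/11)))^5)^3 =-18371731737514074598962888704/6283298708943145751953125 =-2923.90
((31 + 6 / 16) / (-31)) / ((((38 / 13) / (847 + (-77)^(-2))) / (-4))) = 4096585558 / 3492181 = 1173.07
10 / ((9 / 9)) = 10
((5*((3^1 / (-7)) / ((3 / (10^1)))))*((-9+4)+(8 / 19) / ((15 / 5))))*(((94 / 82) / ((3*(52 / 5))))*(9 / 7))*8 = 6509500 / 496223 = 13.12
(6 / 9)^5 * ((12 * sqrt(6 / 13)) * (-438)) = -18688 * sqrt(78) / 351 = -470.22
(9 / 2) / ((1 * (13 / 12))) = 54 / 13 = 4.15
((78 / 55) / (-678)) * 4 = -52 / 6215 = -0.01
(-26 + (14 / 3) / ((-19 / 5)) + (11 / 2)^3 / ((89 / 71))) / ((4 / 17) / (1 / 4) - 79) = -72786061 / 53854968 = -1.35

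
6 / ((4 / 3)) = 9 / 2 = 4.50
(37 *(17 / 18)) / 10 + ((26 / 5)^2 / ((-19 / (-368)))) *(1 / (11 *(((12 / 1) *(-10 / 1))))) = 2913373 / 940500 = 3.10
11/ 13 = 0.85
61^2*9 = 33489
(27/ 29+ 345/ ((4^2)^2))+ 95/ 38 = 35477/ 7424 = 4.78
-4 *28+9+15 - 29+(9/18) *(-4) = -119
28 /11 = 2.55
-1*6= -6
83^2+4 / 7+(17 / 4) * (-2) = 96335 / 14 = 6881.07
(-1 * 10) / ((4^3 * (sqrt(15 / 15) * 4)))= -0.04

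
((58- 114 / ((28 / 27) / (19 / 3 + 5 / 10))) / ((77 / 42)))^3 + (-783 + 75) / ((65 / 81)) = -12831980463336267 / 237397160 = -54052796.85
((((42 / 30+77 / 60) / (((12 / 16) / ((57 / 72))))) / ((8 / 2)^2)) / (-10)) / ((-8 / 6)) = 3059 / 230400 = 0.01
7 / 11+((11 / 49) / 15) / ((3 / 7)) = 2326 / 3465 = 0.67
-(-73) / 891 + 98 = 87391 / 891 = 98.08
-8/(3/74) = -197.33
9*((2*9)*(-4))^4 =241864704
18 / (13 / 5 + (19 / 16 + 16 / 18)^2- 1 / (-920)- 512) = -42923520 / 1204451909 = -0.04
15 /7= 2.14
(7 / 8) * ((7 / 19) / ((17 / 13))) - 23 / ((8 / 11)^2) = -893813 / 20672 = -43.24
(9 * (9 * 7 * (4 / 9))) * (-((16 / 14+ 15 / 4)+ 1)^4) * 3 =-20012416875 / 21952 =-911644.35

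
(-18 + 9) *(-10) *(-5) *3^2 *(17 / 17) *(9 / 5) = -7290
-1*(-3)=3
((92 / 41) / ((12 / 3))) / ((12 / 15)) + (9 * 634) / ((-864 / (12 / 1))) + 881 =65801 / 82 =802.45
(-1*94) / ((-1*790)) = 47 / 395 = 0.12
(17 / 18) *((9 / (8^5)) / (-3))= -17 / 196608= -0.00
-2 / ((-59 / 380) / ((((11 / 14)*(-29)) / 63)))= -4.66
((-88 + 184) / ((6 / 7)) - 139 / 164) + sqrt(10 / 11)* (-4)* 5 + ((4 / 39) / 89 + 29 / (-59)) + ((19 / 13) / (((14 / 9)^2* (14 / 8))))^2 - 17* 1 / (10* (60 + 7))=1905870643548594833 / 17207860346187420 - 20* sqrt(110) / 11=91.69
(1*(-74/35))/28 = -0.08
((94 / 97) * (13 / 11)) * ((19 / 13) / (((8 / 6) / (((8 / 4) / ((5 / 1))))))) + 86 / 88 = 31571 / 21340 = 1.48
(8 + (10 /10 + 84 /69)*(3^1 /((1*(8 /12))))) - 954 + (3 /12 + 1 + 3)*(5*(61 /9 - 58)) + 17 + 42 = -1627429 /828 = -1965.49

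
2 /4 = 1 /2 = 0.50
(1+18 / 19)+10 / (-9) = 143 / 171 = 0.84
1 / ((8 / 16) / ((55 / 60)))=11 / 6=1.83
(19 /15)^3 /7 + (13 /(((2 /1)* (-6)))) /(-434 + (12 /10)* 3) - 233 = -47324257853 /203364000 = -232.71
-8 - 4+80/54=-284/27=-10.52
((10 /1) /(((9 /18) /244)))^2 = 23814400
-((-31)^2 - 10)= -951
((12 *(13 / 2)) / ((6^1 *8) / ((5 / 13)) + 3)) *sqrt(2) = 130 *sqrt(2) / 213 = 0.86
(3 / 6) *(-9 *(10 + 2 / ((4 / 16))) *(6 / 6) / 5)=-81 / 5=-16.20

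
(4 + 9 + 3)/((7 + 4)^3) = 0.01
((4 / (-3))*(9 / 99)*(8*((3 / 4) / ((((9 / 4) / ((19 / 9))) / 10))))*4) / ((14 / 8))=-97280 / 6237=-15.60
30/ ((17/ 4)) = 120/ 17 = 7.06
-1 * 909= -909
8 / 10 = 4 / 5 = 0.80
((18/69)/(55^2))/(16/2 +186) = 3/6748775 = 0.00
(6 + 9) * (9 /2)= 135 /2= 67.50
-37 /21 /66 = -37 /1386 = -0.03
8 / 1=8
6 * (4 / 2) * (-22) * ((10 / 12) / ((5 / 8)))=-352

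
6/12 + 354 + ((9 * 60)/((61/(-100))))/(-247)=10790503/30134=358.08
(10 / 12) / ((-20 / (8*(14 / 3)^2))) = -196 / 27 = -7.26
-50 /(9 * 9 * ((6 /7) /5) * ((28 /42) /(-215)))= 188125 /162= 1161.27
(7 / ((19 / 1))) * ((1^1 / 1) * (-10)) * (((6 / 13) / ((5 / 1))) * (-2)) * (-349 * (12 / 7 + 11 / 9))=-516520 / 741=-697.06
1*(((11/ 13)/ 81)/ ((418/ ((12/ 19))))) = 2/ 126711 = 0.00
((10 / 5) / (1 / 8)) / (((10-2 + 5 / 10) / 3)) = 96 / 17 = 5.65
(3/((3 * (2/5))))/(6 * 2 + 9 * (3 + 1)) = 5/96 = 0.05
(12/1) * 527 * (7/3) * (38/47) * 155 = 86912840/47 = 1849209.36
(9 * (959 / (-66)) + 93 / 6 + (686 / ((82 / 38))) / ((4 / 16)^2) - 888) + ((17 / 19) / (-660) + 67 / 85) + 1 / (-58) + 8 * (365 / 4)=1220193251753 / 253471020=4813.94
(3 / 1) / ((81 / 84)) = 28 / 9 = 3.11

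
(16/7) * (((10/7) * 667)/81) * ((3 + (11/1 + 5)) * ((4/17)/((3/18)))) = 16221440/22491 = 721.24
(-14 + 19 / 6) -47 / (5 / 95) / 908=-32189 / 2724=-11.82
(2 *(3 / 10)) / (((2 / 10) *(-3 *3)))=-1 / 3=-0.33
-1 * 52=-52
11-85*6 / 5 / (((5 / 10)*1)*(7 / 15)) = -2983 / 7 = -426.14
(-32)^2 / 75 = 1024 / 75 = 13.65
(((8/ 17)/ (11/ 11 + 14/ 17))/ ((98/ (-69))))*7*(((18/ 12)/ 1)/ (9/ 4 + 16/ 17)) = -28152/ 47089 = -0.60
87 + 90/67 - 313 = -15052/67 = -224.66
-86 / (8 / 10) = -215 / 2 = -107.50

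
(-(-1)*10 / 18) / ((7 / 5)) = 25 / 63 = 0.40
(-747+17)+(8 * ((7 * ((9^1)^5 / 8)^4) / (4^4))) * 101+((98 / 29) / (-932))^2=392443771205962803700883462571 / 5984360726528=65578227840829109.04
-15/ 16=-0.94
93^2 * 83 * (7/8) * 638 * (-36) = -14426973099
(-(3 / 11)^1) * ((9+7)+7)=-69 / 11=-6.27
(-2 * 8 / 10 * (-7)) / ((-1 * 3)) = -56 / 15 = -3.73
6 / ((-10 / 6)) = -18 / 5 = -3.60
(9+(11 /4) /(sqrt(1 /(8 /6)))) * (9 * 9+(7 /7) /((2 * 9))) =16049 * sqrt(3) /108+1459 /2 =986.89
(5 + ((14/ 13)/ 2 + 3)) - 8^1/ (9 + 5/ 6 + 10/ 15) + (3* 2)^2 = 11951/ 273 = 43.78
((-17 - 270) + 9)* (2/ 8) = -139/ 2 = -69.50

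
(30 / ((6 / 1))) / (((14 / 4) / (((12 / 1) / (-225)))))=-8 / 105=-0.08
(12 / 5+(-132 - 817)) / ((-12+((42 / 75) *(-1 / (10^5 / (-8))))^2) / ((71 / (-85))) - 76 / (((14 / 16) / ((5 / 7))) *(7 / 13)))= 112561278320312500 / 11992480469035719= 9.39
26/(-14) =-13/7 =-1.86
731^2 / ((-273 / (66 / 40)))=-5877971 / 1820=-3229.65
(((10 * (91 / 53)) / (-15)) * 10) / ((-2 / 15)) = 4550 / 53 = 85.85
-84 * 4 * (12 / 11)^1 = -4032 / 11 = -366.55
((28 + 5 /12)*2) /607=341 /3642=0.09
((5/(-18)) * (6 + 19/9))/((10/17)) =-1241/324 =-3.83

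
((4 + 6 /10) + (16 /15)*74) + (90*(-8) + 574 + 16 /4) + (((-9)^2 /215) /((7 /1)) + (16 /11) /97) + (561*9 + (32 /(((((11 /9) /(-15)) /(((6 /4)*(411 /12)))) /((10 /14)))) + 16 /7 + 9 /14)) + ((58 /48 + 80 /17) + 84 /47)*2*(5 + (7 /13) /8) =-41893427130221 /4485326560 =-9340.11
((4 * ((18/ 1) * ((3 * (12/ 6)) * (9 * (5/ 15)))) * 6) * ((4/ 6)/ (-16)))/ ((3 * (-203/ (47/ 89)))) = 5076/ 18067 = 0.28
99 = 99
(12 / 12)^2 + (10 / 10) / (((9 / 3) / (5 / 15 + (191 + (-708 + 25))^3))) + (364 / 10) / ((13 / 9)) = -1786431136 / 45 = -39698469.69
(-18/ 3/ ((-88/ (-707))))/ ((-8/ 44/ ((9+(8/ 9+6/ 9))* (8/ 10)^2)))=26866/ 15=1791.07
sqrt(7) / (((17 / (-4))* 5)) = -4* sqrt(7) / 85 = -0.12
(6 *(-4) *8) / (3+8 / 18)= -1728 / 31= -55.74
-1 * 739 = -739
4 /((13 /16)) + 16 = 272 /13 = 20.92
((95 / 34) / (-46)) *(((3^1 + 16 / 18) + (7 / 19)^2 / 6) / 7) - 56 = -29971883 / 534888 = -56.03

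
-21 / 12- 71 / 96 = -239 / 96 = -2.49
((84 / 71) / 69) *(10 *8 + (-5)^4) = 19740 / 1633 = 12.09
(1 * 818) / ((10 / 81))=33129 / 5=6625.80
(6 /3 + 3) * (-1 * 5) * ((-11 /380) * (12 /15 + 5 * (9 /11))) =269 /76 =3.54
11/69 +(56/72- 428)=-427.06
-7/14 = -1/2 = -0.50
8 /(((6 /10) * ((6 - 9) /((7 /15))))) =-56 /27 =-2.07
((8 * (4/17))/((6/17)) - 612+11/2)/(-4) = 3607/24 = 150.29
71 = 71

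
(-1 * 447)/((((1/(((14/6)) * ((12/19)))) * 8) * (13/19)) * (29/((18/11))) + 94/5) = -140805/26657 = -5.28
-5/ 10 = -1/ 2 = -0.50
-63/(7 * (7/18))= -162/7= -23.14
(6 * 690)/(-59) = -70.17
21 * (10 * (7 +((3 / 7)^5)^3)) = 996988347555240 / 678223072849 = 1470.00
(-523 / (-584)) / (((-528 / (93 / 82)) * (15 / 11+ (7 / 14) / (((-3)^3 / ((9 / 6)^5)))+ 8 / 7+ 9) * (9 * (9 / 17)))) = -1929347 / 54315659052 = -0.00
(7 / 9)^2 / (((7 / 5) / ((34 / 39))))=1190 / 3159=0.38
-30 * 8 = -240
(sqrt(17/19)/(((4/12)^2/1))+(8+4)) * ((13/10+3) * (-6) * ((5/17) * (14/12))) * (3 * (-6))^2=-585144/17- 438858 * sqrt(323)/323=-58838.95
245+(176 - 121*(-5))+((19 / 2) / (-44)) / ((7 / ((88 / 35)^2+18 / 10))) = 774030569 / 754600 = 1025.75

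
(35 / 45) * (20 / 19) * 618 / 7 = 4120 / 57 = 72.28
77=77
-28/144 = -7/36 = -0.19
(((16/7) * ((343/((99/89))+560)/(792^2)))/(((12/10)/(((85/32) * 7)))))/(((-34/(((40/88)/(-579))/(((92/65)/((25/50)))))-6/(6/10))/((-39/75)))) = -0.00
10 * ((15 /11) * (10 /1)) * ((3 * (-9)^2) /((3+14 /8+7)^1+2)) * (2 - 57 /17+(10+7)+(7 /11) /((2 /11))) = 94915800 /2057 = 46142.83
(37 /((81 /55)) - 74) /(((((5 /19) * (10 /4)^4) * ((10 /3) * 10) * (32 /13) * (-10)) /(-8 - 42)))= -977873 /3375000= -0.29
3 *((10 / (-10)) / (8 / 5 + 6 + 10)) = -15 / 88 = -0.17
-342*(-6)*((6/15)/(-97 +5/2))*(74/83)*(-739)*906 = 15061836864/2905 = 5184797.54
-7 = -7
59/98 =0.60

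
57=57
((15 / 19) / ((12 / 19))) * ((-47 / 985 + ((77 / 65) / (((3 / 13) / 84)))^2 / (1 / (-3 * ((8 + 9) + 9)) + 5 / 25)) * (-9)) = -642836947905 / 57524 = -11175108.61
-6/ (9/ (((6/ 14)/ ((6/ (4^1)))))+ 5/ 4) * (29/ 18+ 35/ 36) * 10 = -620/ 131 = -4.73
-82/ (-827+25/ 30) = 0.10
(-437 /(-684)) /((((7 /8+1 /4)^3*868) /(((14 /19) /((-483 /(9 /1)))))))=-64 /9017001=-0.00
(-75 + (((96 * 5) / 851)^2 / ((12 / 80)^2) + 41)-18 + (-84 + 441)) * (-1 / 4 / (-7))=11.40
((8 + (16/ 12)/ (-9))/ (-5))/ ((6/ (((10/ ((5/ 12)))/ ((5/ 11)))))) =-9328/ 675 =-13.82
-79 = -79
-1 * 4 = -4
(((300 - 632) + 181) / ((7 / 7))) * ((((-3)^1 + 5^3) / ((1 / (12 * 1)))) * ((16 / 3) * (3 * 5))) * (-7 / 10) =12379584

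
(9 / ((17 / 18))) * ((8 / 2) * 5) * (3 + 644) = 2096280 / 17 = 123310.59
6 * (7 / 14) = 3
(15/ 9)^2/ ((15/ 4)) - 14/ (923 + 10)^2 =1934378/ 2611467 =0.74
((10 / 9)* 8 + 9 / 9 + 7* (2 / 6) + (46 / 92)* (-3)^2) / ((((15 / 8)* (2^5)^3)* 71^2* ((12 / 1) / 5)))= 301 / 13379862528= 0.00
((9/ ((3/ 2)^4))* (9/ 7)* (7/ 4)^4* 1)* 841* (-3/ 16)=-3380.43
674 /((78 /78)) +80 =754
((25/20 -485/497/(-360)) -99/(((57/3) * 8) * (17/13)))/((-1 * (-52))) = 4361185/300514032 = 0.01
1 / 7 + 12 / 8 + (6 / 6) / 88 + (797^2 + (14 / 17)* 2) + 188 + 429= 6658404443 / 10472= 635829.30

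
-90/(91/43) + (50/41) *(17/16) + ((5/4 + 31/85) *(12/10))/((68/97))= -38.47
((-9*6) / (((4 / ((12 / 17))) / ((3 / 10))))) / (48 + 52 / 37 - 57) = 8991 / 23885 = 0.38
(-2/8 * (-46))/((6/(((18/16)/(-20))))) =-69/640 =-0.11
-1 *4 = -4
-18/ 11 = -1.64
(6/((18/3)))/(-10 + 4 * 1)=-1/6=-0.17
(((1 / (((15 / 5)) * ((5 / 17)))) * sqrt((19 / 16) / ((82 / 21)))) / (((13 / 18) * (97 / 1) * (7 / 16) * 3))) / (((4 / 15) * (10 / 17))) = 0.04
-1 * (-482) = 482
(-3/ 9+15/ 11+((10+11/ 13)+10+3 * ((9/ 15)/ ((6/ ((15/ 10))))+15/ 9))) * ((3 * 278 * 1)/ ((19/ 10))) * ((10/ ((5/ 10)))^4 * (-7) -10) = -13434381443.06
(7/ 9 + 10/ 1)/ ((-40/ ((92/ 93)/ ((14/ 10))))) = -2231/ 11718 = -0.19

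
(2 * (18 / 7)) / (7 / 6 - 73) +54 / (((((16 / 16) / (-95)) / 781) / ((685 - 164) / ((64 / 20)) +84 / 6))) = -17098053080373 / 24136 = -708404585.70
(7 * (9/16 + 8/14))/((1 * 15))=127/240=0.53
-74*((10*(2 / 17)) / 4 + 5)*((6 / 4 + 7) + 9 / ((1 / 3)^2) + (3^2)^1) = -656010 / 17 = -38588.82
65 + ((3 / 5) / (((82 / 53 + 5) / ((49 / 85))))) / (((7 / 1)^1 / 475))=404582 / 5899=68.58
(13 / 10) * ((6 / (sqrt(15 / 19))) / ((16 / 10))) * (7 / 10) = 91 * sqrt(285) / 400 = 3.84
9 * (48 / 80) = 27 / 5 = 5.40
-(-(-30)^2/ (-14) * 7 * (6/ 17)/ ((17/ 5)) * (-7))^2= -8930250000/ 83521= -106922.21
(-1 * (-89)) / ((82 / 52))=2314 / 41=56.44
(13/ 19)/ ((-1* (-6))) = 13/ 114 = 0.11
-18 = -18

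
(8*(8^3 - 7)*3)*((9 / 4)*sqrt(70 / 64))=13635*sqrt(70) / 4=28519.65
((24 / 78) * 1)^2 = 16 / 169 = 0.09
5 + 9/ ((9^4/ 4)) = 3649/ 729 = 5.01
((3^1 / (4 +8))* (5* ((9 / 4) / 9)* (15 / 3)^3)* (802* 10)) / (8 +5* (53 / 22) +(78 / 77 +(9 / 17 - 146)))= -1640340625 / 651422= -2518.09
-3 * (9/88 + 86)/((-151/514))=5841867/6644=879.27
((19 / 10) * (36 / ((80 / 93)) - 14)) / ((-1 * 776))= -10583 / 155200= -0.07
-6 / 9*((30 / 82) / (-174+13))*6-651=-4297191 / 6601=-650.99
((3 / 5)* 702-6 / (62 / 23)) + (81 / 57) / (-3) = 1232484 / 2945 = 418.50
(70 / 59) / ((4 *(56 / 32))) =10 / 59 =0.17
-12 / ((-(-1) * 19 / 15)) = -180 / 19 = -9.47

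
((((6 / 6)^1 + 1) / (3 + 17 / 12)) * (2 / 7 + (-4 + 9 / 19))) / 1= -10344 / 7049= -1.47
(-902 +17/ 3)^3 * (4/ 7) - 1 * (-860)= -77773472536/ 189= -411499854.69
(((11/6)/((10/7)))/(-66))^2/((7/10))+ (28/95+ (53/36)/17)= 1598573/4186080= 0.38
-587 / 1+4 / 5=-2931 / 5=-586.20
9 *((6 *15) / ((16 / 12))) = 1215 / 2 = 607.50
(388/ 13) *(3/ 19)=1164/ 247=4.71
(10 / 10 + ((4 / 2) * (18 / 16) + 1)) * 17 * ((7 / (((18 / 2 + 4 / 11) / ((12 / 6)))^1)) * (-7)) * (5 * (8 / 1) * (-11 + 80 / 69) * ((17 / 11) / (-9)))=-3269208460 / 63963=-51110.93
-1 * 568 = -568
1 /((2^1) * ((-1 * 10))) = -1 /20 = -0.05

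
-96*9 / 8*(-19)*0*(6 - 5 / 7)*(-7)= 0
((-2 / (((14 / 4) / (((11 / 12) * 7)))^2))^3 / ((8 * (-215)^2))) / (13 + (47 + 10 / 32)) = -1771561 / 130074376500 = -0.00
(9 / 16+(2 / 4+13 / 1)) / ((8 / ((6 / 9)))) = 75 / 64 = 1.17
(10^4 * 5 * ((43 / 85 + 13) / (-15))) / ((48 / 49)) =-7031500 / 153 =-45957.52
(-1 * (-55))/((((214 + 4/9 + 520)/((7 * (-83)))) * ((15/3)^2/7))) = -402633/33050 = -12.18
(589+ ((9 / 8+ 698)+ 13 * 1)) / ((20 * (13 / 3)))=15.01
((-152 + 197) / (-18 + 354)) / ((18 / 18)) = 15 / 112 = 0.13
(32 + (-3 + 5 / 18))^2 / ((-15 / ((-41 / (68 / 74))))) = 24783229 / 9720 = 2549.71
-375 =-375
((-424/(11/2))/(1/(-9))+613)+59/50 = 719399/550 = 1308.00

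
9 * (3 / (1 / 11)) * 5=1485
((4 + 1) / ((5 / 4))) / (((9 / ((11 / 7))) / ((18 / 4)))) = 22 / 7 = 3.14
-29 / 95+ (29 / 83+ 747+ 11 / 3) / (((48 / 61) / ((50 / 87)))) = 27076982177 / 49391640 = 548.21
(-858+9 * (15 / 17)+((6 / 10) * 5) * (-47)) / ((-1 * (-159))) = -5616 / 901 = -6.23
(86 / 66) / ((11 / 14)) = 602 / 363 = 1.66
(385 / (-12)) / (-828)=385 / 9936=0.04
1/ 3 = 0.33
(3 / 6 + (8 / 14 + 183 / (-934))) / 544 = 1431 / 889168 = 0.00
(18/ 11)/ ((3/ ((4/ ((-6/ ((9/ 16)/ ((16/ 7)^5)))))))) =-151263/ 46137344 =-0.00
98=98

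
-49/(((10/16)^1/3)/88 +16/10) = -30.58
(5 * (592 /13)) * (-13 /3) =-2960 /3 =-986.67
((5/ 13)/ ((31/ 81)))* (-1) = -405/ 403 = -1.00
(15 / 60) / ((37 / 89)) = 89 / 148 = 0.60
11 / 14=0.79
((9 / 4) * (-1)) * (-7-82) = 801 / 4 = 200.25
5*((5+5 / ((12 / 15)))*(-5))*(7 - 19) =3375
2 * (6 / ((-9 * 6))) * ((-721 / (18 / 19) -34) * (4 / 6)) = 28622 / 243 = 117.79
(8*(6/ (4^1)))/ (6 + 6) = 1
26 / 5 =5.20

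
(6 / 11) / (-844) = -3 / 4642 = -0.00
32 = 32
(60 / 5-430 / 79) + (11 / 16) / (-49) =405243 / 61936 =6.54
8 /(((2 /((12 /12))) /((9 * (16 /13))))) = 576 /13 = 44.31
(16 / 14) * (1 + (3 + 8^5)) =262176 / 7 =37453.71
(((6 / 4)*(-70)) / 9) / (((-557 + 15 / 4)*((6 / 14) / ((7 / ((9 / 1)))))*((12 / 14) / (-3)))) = -24010 / 179253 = -0.13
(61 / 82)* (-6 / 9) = -61 / 123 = -0.50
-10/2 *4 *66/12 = -110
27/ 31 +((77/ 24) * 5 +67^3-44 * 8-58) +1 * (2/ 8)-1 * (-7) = 223480609/ 744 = 300377.16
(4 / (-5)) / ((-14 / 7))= 2 / 5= 0.40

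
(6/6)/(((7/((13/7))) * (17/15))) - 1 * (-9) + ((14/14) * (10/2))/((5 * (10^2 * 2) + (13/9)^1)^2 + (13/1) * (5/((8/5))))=714147287772/77338061563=9.23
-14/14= -1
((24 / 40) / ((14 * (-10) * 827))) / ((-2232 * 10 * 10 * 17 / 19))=19 / 732192720000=0.00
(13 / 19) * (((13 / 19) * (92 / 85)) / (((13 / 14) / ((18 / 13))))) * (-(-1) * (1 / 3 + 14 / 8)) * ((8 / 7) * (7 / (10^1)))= 7728 / 6137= 1.26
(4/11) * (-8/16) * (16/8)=-4/11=-0.36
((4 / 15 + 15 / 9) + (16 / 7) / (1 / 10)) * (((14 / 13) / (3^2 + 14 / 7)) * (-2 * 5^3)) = -260300 / 429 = -606.76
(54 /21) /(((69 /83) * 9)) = 166 /483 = 0.34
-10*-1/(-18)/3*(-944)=4720/27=174.81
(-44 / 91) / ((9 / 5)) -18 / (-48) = 697 / 6552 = 0.11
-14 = -14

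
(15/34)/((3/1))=5/34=0.15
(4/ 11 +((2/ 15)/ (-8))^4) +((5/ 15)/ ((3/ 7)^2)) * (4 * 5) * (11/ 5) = 11435520011/ 142560000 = 80.22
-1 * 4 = -4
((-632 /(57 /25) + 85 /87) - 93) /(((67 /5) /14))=-14240660 /36917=-385.75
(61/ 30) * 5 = 61/ 6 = 10.17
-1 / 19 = -0.05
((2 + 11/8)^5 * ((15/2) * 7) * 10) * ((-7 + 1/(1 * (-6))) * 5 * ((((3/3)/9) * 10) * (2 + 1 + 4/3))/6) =-433235131875/65536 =-6610643.49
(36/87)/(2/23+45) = 276/30073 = 0.01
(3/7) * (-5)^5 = -9375/7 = -1339.29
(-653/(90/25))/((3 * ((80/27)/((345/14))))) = -225285/448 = -502.87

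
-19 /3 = -6.33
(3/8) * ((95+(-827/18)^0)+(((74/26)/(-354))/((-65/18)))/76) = 1091226573/30311840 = 36.00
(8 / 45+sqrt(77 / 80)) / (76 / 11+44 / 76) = 1672 / 70425+209 * sqrt(385) / 31300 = 0.15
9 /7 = 1.29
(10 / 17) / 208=5 / 1768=0.00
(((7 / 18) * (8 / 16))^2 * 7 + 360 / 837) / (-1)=-27913 / 40176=-0.69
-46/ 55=-0.84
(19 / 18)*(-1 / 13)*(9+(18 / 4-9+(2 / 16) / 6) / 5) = -7391 / 11232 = -0.66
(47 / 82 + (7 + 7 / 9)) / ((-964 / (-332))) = 511529 / 177858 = 2.88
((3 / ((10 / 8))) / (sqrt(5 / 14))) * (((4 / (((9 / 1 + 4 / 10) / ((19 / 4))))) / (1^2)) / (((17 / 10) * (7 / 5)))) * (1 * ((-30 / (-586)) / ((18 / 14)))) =0.14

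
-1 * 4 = -4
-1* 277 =-277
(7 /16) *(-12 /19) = -21 /76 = -0.28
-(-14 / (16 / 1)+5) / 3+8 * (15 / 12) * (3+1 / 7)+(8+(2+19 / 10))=11747 / 280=41.95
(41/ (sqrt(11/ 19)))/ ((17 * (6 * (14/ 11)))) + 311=41 * sqrt(209)/ 1428 + 311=311.42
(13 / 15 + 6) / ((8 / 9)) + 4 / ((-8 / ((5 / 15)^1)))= 907 / 120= 7.56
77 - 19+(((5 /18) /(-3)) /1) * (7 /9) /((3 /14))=42037 /729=57.66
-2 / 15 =-0.13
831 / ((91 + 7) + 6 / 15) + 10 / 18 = 13285 / 1476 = 9.00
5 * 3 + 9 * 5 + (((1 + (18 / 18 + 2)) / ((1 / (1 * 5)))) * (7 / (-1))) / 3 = 40 / 3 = 13.33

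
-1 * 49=-49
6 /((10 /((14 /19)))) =42 /95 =0.44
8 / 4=2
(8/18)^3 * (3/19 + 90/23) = 37952/106191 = 0.36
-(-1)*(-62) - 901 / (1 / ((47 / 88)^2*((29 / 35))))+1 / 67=-4992799507 / 18159680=-274.94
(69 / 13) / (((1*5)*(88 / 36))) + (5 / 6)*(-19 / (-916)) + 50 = 50.45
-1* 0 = 0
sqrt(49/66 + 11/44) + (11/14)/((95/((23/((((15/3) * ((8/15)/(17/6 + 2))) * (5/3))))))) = 1.20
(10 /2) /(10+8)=5 /18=0.28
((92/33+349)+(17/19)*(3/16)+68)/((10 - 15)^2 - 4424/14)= -4212995/2919312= -1.44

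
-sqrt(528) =-4 * sqrt(33) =-22.98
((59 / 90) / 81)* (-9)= -59 / 810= -0.07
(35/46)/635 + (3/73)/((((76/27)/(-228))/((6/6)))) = -1419095/426466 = -3.33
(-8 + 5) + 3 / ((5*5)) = -72 / 25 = -2.88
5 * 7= 35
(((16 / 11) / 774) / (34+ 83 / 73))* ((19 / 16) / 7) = 73 / 8045730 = 0.00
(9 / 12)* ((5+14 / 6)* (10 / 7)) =55 / 7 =7.86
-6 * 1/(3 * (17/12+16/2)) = -24/113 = -0.21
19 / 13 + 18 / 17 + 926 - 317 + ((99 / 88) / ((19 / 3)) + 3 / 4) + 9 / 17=20591137 / 33592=612.98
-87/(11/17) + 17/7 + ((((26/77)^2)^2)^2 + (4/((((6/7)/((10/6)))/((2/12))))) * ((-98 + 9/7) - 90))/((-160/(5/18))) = -2529222188652497452313/19218170806149534912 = -131.61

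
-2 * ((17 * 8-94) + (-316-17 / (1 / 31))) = 1602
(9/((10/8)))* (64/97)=2304/485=4.75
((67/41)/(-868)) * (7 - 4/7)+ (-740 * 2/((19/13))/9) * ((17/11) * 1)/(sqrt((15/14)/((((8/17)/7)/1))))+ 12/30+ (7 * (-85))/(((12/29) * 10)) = -1071725203/7473480 - 15392 * sqrt(255)/5643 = -186.96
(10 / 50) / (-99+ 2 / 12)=-6 / 2965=-0.00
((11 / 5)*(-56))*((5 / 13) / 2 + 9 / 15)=-31724 / 325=-97.61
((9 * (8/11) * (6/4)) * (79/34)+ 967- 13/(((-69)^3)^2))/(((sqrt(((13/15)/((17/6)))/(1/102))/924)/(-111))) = -10347108220856186752 * sqrt(195)/7949971346967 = -18174845.75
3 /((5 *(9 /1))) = 1 /15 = 0.07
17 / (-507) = -0.03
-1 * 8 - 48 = -56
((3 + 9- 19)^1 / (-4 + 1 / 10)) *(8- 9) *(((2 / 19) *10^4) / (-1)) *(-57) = -1400000 / 13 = -107692.31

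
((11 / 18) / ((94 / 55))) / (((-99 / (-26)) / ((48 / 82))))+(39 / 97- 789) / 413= -3865331866 / 2084333769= -1.85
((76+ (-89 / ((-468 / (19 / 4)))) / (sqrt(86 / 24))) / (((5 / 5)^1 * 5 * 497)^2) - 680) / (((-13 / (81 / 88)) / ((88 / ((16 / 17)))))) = 1445558394087 / 321111700 - 258723 * sqrt(129) / 5744046089600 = 4501.73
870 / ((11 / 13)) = 11310 / 11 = 1028.18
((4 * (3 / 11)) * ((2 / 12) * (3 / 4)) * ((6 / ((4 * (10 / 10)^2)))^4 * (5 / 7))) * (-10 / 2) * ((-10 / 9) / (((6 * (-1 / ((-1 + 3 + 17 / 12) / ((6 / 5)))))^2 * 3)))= 5253125 / 25546752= 0.21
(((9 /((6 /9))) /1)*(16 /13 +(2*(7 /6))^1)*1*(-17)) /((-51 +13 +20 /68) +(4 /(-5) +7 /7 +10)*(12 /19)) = 34346205 /1312766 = 26.16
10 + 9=19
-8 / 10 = -4 / 5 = -0.80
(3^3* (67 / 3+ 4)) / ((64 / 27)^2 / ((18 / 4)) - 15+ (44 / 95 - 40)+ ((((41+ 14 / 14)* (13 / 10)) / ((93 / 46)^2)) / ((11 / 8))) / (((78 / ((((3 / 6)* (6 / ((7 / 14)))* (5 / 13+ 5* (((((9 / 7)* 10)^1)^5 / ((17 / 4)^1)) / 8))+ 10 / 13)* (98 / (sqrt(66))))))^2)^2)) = 5874112756130934341370241070136508545 / 424059103811640128550801608843707450787170066433140859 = 0.00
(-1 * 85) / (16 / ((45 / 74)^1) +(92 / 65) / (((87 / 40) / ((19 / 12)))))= -480675 / 154616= -3.11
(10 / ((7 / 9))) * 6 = 540 / 7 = 77.14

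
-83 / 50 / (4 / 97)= -8051 / 200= -40.26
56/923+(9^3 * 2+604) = 1903282/923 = 2062.06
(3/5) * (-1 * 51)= -153/5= -30.60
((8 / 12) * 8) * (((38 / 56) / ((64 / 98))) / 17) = 133 / 408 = 0.33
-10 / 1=-10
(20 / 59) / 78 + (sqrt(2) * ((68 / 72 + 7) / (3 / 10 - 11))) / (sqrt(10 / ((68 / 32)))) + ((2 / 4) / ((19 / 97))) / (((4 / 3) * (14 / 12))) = 2014093 / 1224132 - 143 * sqrt(170) / 3852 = 1.16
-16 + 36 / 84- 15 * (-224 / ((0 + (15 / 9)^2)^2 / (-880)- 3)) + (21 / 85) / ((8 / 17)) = -13592753009 / 12010040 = -1131.78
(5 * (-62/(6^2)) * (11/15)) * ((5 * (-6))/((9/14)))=23870/81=294.69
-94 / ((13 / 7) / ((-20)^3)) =5264000 / 13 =404923.08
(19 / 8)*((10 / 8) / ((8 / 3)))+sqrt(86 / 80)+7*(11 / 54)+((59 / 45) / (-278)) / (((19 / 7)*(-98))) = sqrt(430) / 20+1622338013 / 638910720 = 3.58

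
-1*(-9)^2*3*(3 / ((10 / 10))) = -729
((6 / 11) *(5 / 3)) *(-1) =-10 / 11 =-0.91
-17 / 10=-1.70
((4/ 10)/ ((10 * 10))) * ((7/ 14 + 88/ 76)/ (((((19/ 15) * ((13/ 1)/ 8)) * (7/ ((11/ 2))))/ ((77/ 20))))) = 22869/ 2346500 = 0.01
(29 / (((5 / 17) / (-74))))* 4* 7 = -1021496 / 5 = -204299.20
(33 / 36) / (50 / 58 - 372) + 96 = 12398657 / 129156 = 96.00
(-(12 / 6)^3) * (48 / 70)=-192 / 35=-5.49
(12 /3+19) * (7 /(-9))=-161 /9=-17.89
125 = 125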